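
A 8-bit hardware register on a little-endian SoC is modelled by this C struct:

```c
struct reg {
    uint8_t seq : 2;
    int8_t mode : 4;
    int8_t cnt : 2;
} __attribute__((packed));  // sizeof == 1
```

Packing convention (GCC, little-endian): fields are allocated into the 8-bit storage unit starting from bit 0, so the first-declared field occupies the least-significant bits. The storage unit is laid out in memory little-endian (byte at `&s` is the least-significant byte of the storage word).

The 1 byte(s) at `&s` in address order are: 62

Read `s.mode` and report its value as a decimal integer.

-8

[0]=0x62 (little-endian) → word 0x62
seq:2 @ bit 0 → (0x62>>0)&0x3 = 0x2
mode:4 @ bit 2 → (0x62>>2)&0xf = 0x8  ←
cnt:2 @ bit 6 → (0x62>>6)&0x3 = 0x1
mode signed 4b, MSB=1: 8 - 16 = -8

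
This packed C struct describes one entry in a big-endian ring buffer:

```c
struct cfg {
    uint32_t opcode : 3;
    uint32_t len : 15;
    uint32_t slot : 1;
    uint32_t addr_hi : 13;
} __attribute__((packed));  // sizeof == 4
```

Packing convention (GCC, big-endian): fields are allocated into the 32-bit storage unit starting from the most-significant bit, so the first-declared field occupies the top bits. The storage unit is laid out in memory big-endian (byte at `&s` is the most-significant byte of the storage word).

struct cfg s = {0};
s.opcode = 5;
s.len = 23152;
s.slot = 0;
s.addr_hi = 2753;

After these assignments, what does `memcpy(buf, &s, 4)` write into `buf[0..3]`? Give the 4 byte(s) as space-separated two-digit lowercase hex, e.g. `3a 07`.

b6 9c 0a c1

[29+:3] opcode=5 & 0x7 = 0x5; word=0xa0000000
[14+:15] len=23152 & 0x7fff = 0x5a70; word=0xb69c0000
[13+:1] slot=0 & 0x1 = 0x0; word=0xb69c0000
[0+:13] addr_hi=2753 & 0x1fff = 0xac1; word=0xb69c0ac1
word = 0xb69c0ac1 → big-endian bytes:
  [0]=0xb6  [1]=0x9c  [2]=0x0a  [3]=0xc1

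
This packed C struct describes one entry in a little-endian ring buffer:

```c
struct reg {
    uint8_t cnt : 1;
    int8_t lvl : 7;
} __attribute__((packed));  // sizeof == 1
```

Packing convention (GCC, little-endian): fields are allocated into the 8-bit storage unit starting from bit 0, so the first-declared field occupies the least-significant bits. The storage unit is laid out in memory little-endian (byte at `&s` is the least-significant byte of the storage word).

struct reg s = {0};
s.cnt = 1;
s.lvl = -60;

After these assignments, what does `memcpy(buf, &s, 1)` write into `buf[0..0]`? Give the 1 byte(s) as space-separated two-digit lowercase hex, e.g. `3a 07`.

89

[0+:1] cnt=1 & 0x1 = 0x1; word=0x01
[1+:7] lvl=-60 & 0x7f = 0x44; word=0x89
word = 0x89 → little-endian bytes:
  [0]=0x89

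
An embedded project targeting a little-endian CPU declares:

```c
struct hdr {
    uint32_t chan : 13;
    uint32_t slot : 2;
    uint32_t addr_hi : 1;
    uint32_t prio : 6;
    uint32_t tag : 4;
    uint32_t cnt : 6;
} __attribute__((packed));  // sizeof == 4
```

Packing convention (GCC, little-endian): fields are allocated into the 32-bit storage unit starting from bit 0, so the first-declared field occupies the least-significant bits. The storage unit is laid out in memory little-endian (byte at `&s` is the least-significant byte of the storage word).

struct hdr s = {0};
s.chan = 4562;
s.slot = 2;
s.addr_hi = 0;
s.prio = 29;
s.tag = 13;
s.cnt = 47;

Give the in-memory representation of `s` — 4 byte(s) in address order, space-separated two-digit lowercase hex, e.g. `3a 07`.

d2 51 5d bf

chan (13b) val=4562 bits=0x11d2 at bit 0: 0x000011d2
slot (2b) val=2 bits=0x2 at bit 13: 0x000051d2
addr_hi (1b) val=0 bits=0x0 at bit 15: 0x000051d2
prio (6b) val=29 bits=0x1d at bit 16: 0x001d51d2
tag (4b) val=13 bits=0xd at bit 22: 0x035d51d2
cnt (6b) val=47 bits=0x2f at bit 26: 0xbf5d51d2
word = 0xbf5d51d2 → little-endian bytes:
  [0]=0xd2  [1]=0x51  [2]=0x5d  [3]=0xbf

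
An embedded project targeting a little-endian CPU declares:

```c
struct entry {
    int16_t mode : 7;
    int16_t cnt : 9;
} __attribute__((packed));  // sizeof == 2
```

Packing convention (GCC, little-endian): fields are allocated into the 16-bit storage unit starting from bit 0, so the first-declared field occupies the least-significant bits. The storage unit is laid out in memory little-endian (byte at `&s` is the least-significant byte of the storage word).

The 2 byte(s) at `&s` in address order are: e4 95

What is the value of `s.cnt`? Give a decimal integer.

-213

[0]=0xe4 [1]=0x95 (little-endian) → word 0x95e4
mode [0+:7] = (word>>0) & 0x7f = 100
cnt [7+:9] = (word>>7) & 0x1ff = 299  ←
cnt signed 9b, MSB=1: 299 - 512 = -213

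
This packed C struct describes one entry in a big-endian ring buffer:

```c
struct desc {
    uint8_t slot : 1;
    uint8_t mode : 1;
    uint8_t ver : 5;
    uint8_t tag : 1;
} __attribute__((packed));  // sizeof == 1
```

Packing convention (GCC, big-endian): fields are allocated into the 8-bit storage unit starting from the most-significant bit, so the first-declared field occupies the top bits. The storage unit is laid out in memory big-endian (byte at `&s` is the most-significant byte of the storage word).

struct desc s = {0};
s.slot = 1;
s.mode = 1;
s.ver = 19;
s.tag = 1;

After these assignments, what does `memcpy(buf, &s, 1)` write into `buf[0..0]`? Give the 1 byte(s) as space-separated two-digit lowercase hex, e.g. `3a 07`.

e7

[7+:1] slot=1 & 0x1 = 0x1; word=0x80
[6+:1] mode=1 & 0x1 = 0x1; word=0xc0
[1+:5] ver=19 & 0x1f = 0x13; word=0xe6
[0+:1] tag=1 & 0x1 = 0x1; word=0xe7
word = 0xe7 → big-endian bytes:
  [0]=0xe7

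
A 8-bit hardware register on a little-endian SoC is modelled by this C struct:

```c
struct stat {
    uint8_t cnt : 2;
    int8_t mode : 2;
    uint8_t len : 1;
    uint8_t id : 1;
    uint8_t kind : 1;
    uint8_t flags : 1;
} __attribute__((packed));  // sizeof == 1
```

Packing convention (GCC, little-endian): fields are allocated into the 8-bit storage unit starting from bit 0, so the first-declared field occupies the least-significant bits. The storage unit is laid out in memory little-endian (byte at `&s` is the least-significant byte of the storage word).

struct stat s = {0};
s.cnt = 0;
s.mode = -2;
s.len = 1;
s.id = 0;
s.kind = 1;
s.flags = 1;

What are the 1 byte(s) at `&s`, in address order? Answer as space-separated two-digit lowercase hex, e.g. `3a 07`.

cnt (2b) val=0 bits=0x0 at bit 0: 0x00
mode (2b) val=-2 bits=0x2 at bit 2: 0x08
len (1b) val=1 bits=0x1 at bit 4: 0x18
id (1b) val=0 bits=0x0 at bit 5: 0x18
kind (1b) val=1 bits=0x1 at bit 6: 0x58
flags (1b) val=1 bits=0x1 at bit 7: 0xd8
word = 0xd8 → little-endian bytes:
  [0]=0xd8

d8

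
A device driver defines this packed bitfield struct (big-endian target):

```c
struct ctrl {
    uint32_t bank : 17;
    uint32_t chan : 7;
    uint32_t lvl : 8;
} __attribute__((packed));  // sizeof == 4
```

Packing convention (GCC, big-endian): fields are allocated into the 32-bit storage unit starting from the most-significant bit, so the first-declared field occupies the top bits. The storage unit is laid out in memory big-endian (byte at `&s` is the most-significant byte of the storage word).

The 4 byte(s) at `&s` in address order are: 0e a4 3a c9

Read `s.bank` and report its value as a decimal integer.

[0]=0x0e [1]=0xa4 [2]=0x3a [3]=0xc9 (big-endian) → word 0x0ea43ac9
bank [15+:17] = (word>>15) & 0x1ffff = 7496  ←
chan [8+:7] = (word>>8) & 0x7f = 58
lvl [0+:8] = (word>>0) & 0xff = 201

7496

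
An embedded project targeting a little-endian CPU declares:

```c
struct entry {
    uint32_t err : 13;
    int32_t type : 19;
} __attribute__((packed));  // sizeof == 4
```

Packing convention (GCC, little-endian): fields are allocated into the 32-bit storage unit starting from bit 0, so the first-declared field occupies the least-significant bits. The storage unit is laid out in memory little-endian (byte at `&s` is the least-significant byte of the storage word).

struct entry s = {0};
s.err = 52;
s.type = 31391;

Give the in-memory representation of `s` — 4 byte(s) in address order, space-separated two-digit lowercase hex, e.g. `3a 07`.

34 e0 53 0f

err (13b) val=52 bits=0x34 at bit 0: 0x00000034
type (19b) val=31391 bits=0x7a9f at bit 13: 0x0f53e034
word = 0x0f53e034 → little-endian bytes:
  [0]=0x34  [1]=0xe0  [2]=0x53  [3]=0x0f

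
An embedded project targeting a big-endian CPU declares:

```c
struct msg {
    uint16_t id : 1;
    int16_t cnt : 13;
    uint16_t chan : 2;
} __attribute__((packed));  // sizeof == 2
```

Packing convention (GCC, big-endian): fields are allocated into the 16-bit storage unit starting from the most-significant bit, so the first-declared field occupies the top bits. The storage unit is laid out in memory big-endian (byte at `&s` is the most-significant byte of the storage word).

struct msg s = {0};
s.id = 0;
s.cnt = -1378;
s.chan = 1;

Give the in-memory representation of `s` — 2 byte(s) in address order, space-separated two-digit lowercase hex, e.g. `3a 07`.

[15+:1] id=0 & 0x1 = 0x0; word=0x0000
[2+:13] cnt=-1378 & 0x1fff = 0x1a9e; word=0x6a78
[0+:2] chan=1 & 0x3 = 0x1; word=0x6a79
word = 0x6a79 → big-endian bytes:
  [0]=0x6a  [1]=0x79

6a 79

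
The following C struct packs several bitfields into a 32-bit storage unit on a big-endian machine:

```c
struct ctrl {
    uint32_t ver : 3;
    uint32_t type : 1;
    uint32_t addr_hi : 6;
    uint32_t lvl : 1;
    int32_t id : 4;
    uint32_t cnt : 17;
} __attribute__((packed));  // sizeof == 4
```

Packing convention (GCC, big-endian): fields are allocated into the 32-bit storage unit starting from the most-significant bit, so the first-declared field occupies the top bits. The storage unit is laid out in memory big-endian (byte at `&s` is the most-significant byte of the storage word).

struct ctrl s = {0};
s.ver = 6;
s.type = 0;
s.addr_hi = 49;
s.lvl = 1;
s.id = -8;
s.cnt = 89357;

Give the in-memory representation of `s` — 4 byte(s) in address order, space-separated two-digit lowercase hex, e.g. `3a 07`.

[29+:3] ver=6 & 0x7 = 0x6; word=0xc0000000
[28+:1] type=0 & 0x1 = 0x0; word=0xc0000000
[22+:6] addr_hi=49 & 0x3f = 0x31; word=0xcc400000
[21+:1] lvl=1 & 0x1 = 0x1; word=0xcc600000
[17+:4] id=-8 & 0xf = 0x8; word=0xcc700000
[0+:17] cnt=89357 & 0x1ffff = 0x15d0d; word=0xcc715d0d
word = 0xcc715d0d → big-endian bytes:
  [0]=0xcc  [1]=0x71  [2]=0x5d  [3]=0x0d

cc 71 5d 0d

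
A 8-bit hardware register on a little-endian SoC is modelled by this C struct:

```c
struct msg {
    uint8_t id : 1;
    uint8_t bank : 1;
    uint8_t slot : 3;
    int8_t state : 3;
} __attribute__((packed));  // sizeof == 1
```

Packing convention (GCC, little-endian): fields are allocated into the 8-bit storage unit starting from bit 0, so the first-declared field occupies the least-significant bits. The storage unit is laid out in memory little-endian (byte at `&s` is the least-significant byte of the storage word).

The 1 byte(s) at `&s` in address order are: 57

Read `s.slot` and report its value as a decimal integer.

[0]=0x57 (little-endian) → word 0x57
id:1 @ bit 0 → (0x57>>0)&0x1 = 0x1
bank:1 @ bit 1 → (0x57>>1)&0x1 = 0x1
slot:3 @ bit 2 → (0x57>>2)&0x7 = 0x5  ←
state:3 @ bit 5 → (0x57>>5)&0x7 = 0x2

5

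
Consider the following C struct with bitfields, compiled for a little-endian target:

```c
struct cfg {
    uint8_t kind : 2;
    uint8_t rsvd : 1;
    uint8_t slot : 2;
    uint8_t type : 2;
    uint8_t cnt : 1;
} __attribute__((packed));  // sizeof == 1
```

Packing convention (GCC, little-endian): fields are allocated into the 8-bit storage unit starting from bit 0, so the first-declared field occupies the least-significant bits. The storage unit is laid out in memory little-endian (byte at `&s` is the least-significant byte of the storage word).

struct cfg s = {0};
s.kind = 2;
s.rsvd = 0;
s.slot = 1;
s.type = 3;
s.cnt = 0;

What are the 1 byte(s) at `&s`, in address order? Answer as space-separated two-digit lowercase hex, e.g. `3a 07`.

6a

[0+:2] kind=2 & 0x3 = 0x2; word=0x02
[2+:1] rsvd=0 & 0x1 = 0x0; word=0x02
[3+:2] slot=1 & 0x3 = 0x1; word=0x0a
[5+:2] type=3 & 0x3 = 0x3; word=0x6a
[7+:1] cnt=0 & 0x1 = 0x0; word=0x6a
word = 0x6a → little-endian bytes:
  [0]=0x6a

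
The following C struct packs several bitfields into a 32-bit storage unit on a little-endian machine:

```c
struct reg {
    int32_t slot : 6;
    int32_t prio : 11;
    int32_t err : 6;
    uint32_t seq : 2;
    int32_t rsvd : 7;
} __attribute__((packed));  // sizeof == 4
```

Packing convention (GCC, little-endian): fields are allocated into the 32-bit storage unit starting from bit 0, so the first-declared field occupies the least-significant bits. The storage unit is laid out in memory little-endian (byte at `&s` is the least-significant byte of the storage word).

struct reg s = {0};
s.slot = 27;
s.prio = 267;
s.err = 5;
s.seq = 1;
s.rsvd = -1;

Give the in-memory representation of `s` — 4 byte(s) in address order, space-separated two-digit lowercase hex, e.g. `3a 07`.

slot:6 = 27 → 0x1b << 0 → word 0x0000001b
prio:11 = 267 → 0x10b << 6 → word 0x000042db
err:6 = 5 → 0x5 << 17 → word 0x000a42db
seq:2 = 1 → 0x1 << 23 → word 0x008a42db
rsvd:7 = -1 → 0x7f << 25 → word 0xfe8a42db
word = 0xfe8a42db → little-endian bytes:
  [0]=0xdb  [1]=0x42  [2]=0x8a  [3]=0xfe

db 42 8a fe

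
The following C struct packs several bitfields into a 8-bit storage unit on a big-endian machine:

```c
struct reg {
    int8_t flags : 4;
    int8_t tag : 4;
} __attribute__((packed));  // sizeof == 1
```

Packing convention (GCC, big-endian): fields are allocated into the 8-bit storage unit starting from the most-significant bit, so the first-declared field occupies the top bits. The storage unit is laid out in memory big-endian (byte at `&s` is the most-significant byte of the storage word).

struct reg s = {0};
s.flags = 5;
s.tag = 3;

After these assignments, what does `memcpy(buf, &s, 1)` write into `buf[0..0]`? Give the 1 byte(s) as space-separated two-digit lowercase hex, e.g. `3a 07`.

53

flags (4b) val=5 bits=0x5 at bit 4: 0x50
tag (4b) val=3 bits=0x3 at bit 0: 0x53
word = 0x53 → big-endian bytes:
  [0]=0x53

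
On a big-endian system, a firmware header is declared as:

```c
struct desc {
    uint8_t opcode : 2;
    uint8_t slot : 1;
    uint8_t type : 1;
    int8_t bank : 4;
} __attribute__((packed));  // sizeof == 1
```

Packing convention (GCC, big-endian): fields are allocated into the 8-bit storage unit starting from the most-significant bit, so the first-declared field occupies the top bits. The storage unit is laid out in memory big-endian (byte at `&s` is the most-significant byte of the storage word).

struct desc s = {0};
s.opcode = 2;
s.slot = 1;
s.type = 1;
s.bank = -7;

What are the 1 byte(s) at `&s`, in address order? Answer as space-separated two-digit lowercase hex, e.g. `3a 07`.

[6+:2] opcode=2 & 0x3 = 0x2; word=0x80
[5+:1] slot=1 & 0x1 = 0x1; word=0xa0
[4+:1] type=1 & 0x1 = 0x1; word=0xb0
[0+:4] bank=-7 & 0xf = 0x9; word=0xb9
word = 0xb9 → big-endian bytes:
  [0]=0xb9

b9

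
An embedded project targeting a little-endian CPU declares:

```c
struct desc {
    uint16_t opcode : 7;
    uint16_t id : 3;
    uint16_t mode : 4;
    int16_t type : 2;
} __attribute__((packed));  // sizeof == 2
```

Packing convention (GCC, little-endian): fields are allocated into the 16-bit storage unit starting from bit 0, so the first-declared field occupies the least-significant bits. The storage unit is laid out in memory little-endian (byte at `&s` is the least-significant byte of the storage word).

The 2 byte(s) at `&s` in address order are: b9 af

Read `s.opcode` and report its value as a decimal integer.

[0]=0xb9 [1]=0xaf (little-endian) → word 0xafb9
opcode:7 @ bit 0 → (0xafb9>>0)&0x7f = 0x39  ←
id:3 @ bit 7 → (0xafb9>>7)&0x7 = 0x7
mode:4 @ bit 10 → (0xafb9>>10)&0xf = 0xb
type:2 @ bit 14 → (0xafb9>>14)&0x3 = 0x2

57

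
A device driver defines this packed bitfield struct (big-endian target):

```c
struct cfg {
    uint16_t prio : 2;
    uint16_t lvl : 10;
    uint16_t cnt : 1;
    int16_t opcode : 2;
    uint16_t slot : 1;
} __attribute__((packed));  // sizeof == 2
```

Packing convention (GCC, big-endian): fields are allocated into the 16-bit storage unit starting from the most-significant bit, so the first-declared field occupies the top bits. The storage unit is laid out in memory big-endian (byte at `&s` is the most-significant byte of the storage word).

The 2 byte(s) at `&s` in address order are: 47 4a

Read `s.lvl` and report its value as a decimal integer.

[0]=0x47 [1]=0x4a (big-endian) → word 0x474a
prio:2 @ bit 14 → (0x474a>>14)&0x3 = 0x1
lvl:10 @ bit 4 → (0x474a>>4)&0x3ff = 0x74  ←
cnt:1 @ bit 3 → (0x474a>>3)&0x1 = 0x1
opcode:2 @ bit 1 → (0x474a>>1)&0x3 = 0x1
slot:1 @ bit 0 → (0x474a>>0)&0x1 = 0x0

116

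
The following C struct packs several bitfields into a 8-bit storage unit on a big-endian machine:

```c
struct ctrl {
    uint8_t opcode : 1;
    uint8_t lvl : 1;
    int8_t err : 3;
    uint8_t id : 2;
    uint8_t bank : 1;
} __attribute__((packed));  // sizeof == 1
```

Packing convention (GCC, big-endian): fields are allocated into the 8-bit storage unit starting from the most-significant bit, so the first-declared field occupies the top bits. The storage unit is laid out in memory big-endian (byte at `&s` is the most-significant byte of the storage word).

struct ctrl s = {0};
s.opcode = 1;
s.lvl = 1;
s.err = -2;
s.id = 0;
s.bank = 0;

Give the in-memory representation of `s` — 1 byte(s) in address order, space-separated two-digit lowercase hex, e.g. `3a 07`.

opcode (1b) val=1 bits=0x1 at bit 7: 0x80
lvl (1b) val=1 bits=0x1 at bit 6: 0xc0
err (3b) val=-2 bits=0x6 at bit 3: 0xf0
id (2b) val=0 bits=0x0 at bit 1: 0xf0
bank (1b) val=0 bits=0x0 at bit 0: 0xf0
word = 0xf0 → big-endian bytes:
  [0]=0xf0

f0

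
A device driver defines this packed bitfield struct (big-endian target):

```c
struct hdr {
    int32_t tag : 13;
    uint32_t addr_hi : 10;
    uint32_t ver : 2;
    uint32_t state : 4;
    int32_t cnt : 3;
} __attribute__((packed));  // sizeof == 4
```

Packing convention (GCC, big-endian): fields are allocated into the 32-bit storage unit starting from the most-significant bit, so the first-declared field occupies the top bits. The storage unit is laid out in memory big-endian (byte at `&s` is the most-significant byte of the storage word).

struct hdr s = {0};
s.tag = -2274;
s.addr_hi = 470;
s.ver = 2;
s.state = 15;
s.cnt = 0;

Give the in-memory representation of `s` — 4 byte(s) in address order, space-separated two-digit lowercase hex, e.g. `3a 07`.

tag:13 = -2274 → 0x171e << 19 → word 0xb8f00000
addr_hi:10 = 470 → 0x1d6 << 9 → word 0xb8f3ac00
ver:2 = 2 → 0x2 << 7 → word 0xb8f3ad00
state:4 = 15 → 0xf << 3 → word 0xb8f3ad78
cnt:3 = 0 → 0x0 << 0 → word 0xb8f3ad78
word = 0xb8f3ad78 → big-endian bytes:
  [0]=0xb8  [1]=0xf3  [2]=0xad  [3]=0x78

b8 f3 ad 78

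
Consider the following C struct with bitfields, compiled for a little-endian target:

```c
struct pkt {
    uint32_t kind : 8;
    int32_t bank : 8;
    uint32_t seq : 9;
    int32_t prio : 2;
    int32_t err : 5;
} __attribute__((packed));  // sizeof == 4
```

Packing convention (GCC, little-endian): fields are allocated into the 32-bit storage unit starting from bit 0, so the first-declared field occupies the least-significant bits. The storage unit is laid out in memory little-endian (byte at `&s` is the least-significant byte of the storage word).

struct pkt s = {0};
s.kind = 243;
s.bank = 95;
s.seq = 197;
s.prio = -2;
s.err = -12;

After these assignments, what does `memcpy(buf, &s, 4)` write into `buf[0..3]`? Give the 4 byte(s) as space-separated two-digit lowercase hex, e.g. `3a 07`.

f3 5f c5 a4

[0+:8] kind=243 & 0xff = 0xf3; word=0x000000f3
[8+:8] bank=95 & 0xff = 0x5f; word=0x00005ff3
[16+:9] seq=197 & 0x1ff = 0xc5; word=0x00c55ff3
[25+:2] prio=-2 & 0x3 = 0x2; word=0x04c55ff3
[27+:5] err=-12 & 0x1f = 0x14; word=0xa4c55ff3
word = 0xa4c55ff3 → little-endian bytes:
  [0]=0xf3  [1]=0x5f  [2]=0xc5  [3]=0xa4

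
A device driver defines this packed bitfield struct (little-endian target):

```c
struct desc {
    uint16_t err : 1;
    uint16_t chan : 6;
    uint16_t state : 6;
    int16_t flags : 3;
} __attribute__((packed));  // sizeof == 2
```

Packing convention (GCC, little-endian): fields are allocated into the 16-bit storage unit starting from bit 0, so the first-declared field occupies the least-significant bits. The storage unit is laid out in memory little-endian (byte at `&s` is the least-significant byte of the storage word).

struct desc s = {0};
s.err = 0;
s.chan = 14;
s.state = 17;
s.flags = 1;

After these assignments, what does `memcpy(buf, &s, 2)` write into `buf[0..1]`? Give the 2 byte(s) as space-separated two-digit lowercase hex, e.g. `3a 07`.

[0+:1] err=0 & 0x1 = 0x0; word=0x0000
[1+:6] chan=14 & 0x3f = 0xe; word=0x001c
[7+:6] state=17 & 0x3f = 0x11; word=0x089c
[13+:3] flags=1 & 0x7 = 0x1; word=0x289c
word = 0x289c → little-endian bytes:
  [0]=0x9c  [1]=0x28

9c 28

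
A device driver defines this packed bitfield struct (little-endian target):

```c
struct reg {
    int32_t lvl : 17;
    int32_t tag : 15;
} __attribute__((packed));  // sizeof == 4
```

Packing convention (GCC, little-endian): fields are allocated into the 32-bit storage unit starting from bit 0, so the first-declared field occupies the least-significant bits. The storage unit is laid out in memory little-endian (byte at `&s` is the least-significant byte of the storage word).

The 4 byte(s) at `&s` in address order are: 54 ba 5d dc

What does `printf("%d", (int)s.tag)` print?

-4562

[0]=0x54 [1]=0xba [2]=0x5d [3]=0xdc (little-endian) → word 0xdc5dba54
lvl [0+:17] = (word>>0) & 0x1ffff = 113236
tag [17+:15] = (word>>17) & 0x7fff = 28206  ←
tag signed 15b, MSB=1: 28206 - 32768 = -4562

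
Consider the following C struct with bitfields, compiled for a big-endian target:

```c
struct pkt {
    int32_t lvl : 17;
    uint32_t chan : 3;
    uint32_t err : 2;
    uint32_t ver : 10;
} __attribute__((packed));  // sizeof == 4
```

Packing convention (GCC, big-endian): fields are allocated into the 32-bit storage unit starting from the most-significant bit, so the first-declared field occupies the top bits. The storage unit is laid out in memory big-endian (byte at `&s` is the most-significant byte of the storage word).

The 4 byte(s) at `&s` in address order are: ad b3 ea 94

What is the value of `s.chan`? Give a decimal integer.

[0]=0xad [1]=0xb3 [2]=0xea [3]=0x94 (big-endian) → word 0xadb3ea94
lvl:17 @ bit 15 → (0xadb3ea94>>15)&0x1ffff = 0x15b67
chan:3 @ bit 12 → (0xadb3ea94>>12)&0x7 = 0x6  ←
err:2 @ bit 10 → (0xadb3ea94>>10)&0x3 = 0x2
ver:10 @ bit 0 → (0xadb3ea94>>0)&0x3ff = 0x294

6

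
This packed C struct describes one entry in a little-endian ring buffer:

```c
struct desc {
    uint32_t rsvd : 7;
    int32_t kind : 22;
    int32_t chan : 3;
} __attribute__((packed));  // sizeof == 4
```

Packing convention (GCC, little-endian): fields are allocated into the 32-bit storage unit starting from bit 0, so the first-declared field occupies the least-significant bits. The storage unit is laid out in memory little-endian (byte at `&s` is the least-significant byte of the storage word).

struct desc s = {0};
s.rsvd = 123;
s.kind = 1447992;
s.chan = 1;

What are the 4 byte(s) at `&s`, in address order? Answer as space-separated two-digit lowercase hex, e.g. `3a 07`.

rsvd (7b) val=123 bits=0x7b at bit 0: 0x0000007b
kind (22b) val=1447992 bits=0x161838 at bit 7: 0x0b0c1c7b
chan (3b) val=1 bits=0x1 at bit 29: 0x2b0c1c7b
word = 0x2b0c1c7b → little-endian bytes:
  [0]=0x7b  [1]=0x1c  [2]=0x0c  [3]=0x2b

7b 1c 0c 2b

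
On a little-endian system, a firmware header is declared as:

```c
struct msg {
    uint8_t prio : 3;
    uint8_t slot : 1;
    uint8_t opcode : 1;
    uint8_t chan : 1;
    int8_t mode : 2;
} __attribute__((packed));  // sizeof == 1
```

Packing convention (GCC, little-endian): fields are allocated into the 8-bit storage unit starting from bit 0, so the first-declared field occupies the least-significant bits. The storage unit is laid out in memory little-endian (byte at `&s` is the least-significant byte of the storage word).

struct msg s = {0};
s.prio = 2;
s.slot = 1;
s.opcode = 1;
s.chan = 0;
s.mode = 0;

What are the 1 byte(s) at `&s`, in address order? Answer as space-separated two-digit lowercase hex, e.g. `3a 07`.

prio (3b) val=2 bits=0x2 at bit 0: 0x02
slot (1b) val=1 bits=0x1 at bit 3: 0x0a
opcode (1b) val=1 bits=0x1 at bit 4: 0x1a
chan (1b) val=0 bits=0x0 at bit 5: 0x1a
mode (2b) val=0 bits=0x0 at bit 6: 0x1a
word = 0x1a → little-endian bytes:
  [0]=0x1a

1a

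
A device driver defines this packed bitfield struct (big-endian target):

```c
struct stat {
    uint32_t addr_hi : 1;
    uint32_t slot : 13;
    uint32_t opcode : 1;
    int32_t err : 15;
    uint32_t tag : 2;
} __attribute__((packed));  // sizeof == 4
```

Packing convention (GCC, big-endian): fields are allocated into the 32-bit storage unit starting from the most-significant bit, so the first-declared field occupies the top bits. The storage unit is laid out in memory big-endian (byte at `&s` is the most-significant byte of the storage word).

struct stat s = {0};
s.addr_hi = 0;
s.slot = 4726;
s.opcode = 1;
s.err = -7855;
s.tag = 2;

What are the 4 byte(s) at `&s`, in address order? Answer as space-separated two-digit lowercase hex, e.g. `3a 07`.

[31+:1] addr_hi=0 & 0x1 = 0x0; word=0x00000000
[18+:13] slot=4726 & 0x1fff = 0x1276; word=0x49d80000
[17+:1] opcode=1 & 0x1 = 0x1; word=0x49da0000
[2+:15] err=-7855 & 0x7fff = 0x6151; word=0x49db8544
[0+:2] tag=2 & 0x3 = 0x2; word=0x49db8546
word = 0x49db8546 → big-endian bytes:
  [0]=0x49  [1]=0xdb  [2]=0x85  [3]=0x46

49 db 85 46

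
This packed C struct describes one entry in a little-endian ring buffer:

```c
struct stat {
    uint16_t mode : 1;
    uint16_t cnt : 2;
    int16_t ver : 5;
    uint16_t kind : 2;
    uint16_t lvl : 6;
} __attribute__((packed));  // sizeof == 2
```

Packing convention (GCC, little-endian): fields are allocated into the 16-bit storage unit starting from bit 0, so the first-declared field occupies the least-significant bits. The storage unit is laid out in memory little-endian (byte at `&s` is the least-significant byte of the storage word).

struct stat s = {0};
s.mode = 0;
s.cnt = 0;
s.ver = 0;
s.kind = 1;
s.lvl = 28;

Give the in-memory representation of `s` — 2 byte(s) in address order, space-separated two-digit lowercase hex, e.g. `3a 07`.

mode (1b) val=0 bits=0x0 at bit 0: 0x0000
cnt (2b) val=0 bits=0x0 at bit 1: 0x0000
ver (5b) val=0 bits=0x0 at bit 3: 0x0000
kind (2b) val=1 bits=0x1 at bit 8: 0x0100
lvl (6b) val=28 bits=0x1c at bit 10: 0x7100
word = 0x7100 → little-endian bytes:
  [0]=0x00  [1]=0x71

00 71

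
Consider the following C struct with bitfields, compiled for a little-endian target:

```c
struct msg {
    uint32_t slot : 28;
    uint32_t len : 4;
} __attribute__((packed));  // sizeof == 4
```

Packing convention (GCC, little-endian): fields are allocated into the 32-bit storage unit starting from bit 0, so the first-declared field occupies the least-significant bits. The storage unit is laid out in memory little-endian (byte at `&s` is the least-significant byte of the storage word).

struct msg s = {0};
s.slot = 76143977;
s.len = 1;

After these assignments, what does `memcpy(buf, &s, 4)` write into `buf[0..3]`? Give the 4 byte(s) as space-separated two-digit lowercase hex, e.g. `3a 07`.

69 dd 89 14

slot (28b) val=76143977 bits=0x489dd69 at bit 0: 0x0489dd69
len (4b) val=1 bits=0x1 at bit 28: 0x1489dd69
word = 0x1489dd69 → little-endian bytes:
  [0]=0x69  [1]=0xdd  [2]=0x89  [3]=0x14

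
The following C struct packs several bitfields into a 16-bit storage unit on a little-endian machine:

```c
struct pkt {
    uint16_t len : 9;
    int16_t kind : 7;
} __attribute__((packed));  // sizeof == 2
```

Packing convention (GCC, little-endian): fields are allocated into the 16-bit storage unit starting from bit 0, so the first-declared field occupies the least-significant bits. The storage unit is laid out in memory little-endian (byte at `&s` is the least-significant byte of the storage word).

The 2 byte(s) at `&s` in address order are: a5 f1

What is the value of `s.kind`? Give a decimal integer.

[0]=0xa5 [1]=0xf1 (little-endian) → word 0xf1a5
len:9 @ bit 0 → (0xf1a5>>0)&0x1ff = 0x1a5
kind:7 @ bit 9 → (0xf1a5>>9)&0x7f = 0x78  ←
kind signed 7b, MSB=1: 120 - 128 = -8

-8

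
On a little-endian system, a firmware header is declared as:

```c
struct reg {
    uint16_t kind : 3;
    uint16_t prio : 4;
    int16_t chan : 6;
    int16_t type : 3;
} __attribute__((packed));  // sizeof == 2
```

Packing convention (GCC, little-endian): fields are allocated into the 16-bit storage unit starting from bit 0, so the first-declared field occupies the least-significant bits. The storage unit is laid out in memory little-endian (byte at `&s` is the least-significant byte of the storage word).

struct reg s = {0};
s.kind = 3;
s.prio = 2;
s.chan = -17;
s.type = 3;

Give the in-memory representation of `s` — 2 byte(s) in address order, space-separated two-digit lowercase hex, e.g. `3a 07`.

kind:3 = 3 → 0x3 << 0 → word 0x0003
prio:4 = 2 → 0x2 << 3 → word 0x0013
chan:6 = -17 → 0x2f << 7 → word 0x1793
type:3 = 3 → 0x3 << 13 → word 0x7793
word = 0x7793 → little-endian bytes:
  [0]=0x93  [1]=0x77

93 77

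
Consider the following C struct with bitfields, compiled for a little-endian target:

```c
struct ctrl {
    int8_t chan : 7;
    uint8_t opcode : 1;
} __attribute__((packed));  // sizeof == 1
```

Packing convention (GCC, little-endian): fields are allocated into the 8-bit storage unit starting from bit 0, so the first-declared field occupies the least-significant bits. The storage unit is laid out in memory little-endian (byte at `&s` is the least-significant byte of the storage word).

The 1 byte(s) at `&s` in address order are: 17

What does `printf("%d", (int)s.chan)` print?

23

[0]=0x17 (little-endian) → word 0x17
chan [0+:7] = (word>>0) & 0x7f = 23  ←
opcode [7+:1] = (word>>7) & 0x1 = 0
chan signed 7b, MSB=0: value = 23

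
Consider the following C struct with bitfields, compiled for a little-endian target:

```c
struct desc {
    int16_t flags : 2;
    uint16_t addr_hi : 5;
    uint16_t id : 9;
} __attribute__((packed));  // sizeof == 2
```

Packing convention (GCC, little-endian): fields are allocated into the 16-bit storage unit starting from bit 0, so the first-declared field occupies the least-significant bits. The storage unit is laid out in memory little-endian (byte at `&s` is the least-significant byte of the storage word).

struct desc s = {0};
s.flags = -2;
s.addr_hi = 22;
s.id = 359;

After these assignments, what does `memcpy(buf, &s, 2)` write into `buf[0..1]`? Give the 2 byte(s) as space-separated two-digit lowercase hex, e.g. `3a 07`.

da b3

flags:2 = -2 → 0x2 << 0 → word 0x0002
addr_hi:5 = 22 → 0x16 << 2 → word 0x005a
id:9 = 359 → 0x167 << 7 → word 0xb3da
word = 0xb3da → little-endian bytes:
  [0]=0xda  [1]=0xb3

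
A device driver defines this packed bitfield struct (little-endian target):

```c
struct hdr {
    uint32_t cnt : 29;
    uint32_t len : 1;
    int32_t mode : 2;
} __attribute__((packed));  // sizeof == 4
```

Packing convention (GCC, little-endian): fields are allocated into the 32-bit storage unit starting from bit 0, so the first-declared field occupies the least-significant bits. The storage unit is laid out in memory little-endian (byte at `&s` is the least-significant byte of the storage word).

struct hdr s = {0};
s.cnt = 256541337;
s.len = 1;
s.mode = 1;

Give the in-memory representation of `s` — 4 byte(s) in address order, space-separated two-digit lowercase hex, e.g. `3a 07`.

99 82 4a 6f

cnt (29b) val=256541337 bits=0xf4a8299 at bit 0: 0x0f4a8299
len (1b) val=1 bits=0x1 at bit 29: 0x2f4a8299
mode (2b) val=1 bits=0x1 at bit 30: 0x6f4a8299
word = 0x6f4a8299 → little-endian bytes:
  [0]=0x99  [1]=0x82  [2]=0x4a  [3]=0x6f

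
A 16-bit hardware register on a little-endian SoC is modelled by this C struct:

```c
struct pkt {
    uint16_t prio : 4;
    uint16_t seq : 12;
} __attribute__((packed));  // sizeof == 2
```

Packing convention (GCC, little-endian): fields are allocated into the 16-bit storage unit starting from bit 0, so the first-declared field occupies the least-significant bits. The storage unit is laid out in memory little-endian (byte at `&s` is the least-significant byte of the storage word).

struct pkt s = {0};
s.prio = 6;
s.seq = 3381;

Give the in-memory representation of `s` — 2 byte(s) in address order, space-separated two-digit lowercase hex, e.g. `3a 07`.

56 d3

prio (4b) val=6 bits=0x6 at bit 0: 0x0006
seq (12b) val=3381 bits=0xd35 at bit 4: 0xd356
word = 0xd356 → little-endian bytes:
  [0]=0x56  [1]=0xd3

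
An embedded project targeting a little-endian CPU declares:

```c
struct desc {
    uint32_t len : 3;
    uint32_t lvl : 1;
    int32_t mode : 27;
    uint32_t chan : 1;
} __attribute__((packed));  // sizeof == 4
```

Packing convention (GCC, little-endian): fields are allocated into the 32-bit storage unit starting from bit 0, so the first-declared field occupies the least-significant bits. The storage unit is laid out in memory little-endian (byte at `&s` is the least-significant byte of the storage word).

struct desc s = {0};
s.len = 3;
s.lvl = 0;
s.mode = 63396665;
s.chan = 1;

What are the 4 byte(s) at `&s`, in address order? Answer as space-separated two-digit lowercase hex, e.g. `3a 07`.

len:3 = 3 → 0x3 << 0 → word 0x00000003
lvl:1 = 0 → 0x0 << 3 → word 0x00000003
mode:27 = 63396665 → 0x3c75b39 << 4 → word 0x3c75b393
chan:1 = 1 → 0x1 << 31 → word 0xbc75b393
word = 0xbc75b393 → little-endian bytes:
  [0]=0x93  [1]=0xb3  [2]=0x75  [3]=0xbc

93 b3 75 bc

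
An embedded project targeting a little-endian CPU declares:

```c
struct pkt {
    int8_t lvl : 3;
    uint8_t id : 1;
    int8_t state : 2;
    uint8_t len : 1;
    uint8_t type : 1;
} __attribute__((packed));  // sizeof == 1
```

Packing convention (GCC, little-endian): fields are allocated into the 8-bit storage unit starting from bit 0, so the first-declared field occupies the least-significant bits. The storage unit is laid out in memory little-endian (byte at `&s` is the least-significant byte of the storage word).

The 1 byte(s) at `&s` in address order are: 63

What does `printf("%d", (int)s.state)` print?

-2

[0]=0x63 (little-endian) → word 0x63
lvl [0+:3] = (word>>0) & 0x7 = 3
id [3+:1] = (word>>3) & 0x1 = 0
state [4+:2] = (word>>4) & 0x3 = 2  ←
len [6+:1] = (word>>6) & 0x1 = 1
type [7+:1] = (word>>7) & 0x1 = 0
state signed 2b, MSB=1: 2 - 4 = -2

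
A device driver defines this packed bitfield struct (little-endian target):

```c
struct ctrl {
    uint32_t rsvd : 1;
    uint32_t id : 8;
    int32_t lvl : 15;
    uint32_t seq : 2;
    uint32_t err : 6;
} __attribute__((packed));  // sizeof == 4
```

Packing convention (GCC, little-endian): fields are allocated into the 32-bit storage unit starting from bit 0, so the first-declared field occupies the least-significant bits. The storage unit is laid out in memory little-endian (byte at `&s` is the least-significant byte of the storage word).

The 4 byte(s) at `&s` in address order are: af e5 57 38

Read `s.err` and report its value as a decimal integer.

[0]=0xaf [1]=0xe5 [2]=0x57 [3]=0x38 (little-endian) → word 0x3857e5af
rsvd [0+:1] = (word>>0) & 0x1 = 1
id [1+:8] = (word>>1) & 0xff = 215
lvl [9+:15] = (word>>9) & 0x7fff = 11250
seq [24+:2] = (word>>24) & 0x3 = 0
err [26+:6] = (word>>26) & 0x3f = 14  ←

14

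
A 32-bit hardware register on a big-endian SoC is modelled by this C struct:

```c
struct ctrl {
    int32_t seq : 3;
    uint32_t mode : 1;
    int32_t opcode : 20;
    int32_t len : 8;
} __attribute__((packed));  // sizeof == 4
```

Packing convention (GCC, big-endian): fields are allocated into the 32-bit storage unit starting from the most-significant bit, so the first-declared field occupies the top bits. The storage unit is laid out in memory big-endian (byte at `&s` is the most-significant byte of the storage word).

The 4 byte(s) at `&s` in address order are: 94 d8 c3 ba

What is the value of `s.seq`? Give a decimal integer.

-4

[0]=0x94 [1]=0xd8 [2]=0xc3 [3]=0xba (big-endian) → word 0x94d8c3ba
seq [29+:3] = (word>>29) & 0x7 = 4  ←
mode [28+:1] = (word>>28) & 0x1 = 1
opcode [8+:20] = (word>>8) & 0xfffff = 317635
len [0+:8] = (word>>0) & 0xff = 186
seq signed 3b, MSB=1: 4 - 8 = -4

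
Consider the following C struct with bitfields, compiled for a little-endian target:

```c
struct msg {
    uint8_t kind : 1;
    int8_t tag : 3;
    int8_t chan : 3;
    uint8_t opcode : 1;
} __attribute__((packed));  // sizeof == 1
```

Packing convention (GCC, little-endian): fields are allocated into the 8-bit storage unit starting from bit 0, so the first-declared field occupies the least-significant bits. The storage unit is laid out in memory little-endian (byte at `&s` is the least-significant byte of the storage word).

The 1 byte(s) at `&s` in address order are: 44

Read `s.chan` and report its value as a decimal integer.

-4

[0]=0x44 (little-endian) → word 0x44
kind:1 @ bit 0 → (0x44>>0)&0x1 = 0x0
tag:3 @ bit 1 → (0x44>>1)&0x7 = 0x2
chan:3 @ bit 4 → (0x44>>4)&0x7 = 0x4  ←
opcode:1 @ bit 7 → (0x44>>7)&0x1 = 0x0
chan signed 3b, MSB=1: 4 - 8 = -4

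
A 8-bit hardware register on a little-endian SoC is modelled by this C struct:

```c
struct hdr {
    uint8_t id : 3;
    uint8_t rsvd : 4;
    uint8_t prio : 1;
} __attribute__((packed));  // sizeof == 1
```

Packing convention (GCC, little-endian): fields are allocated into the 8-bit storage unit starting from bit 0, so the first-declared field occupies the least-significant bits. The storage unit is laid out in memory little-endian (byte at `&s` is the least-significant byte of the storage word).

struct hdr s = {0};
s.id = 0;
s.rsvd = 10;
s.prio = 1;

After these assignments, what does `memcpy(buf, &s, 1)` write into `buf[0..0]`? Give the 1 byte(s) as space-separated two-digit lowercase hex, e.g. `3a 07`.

id:3 = 0 → 0x0 << 0 → word 0x00
rsvd:4 = 10 → 0xa << 3 → word 0x50
prio:1 = 1 → 0x1 << 7 → word 0xd0
word = 0xd0 → little-endian bytes:
  [0]=0xd0

d0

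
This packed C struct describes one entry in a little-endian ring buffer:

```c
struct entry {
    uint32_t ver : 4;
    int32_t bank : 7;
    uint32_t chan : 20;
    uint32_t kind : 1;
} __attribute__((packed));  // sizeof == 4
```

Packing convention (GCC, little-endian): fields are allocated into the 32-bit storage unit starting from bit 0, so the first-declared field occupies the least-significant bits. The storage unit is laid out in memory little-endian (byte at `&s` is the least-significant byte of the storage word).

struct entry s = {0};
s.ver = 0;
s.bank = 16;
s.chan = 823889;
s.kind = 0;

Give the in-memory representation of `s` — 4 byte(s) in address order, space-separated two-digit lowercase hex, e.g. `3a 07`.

ver (4b) val=0 bits=0x0 at bit 0: 0x00000000
bank (7b) val=16 bits=0x10 at bit 4: 0x00000100
chan (20b) val=823889 bits=0xc9251 at bit 11: 0x64928900
kind (1b) val=0 bits=0x0 at bit 31: 0x64928900
word = 0x64928900 → little-endian bytes:
  [0]=0x00  [1]=0x89  [2]=0x92  [3]=0x64

00 89 92 64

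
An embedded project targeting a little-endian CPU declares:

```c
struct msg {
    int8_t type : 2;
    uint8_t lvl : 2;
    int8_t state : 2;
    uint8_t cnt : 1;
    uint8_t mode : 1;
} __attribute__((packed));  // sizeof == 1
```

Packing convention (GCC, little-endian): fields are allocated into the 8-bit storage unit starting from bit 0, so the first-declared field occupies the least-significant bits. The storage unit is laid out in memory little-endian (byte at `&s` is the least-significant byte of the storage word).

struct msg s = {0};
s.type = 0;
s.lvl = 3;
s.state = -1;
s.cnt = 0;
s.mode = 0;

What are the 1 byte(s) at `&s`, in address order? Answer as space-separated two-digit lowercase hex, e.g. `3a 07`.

3c

[0+:2] type=0 & 0x3 = 0x0; word=0x00
[2+:2] lvl=3 & 0x3 = 0x3; word=0x0c
[4+:2] state=-1 & 0x3 = 0x3; word=0x3c
[6+:1] cnt=0 & 0x1 = 0x0; word=0x3c
[7+:1] mode=0 & 0x1 = 0x0; word=0x3c
word = 0x3c → little-endian bytes:
  [0]=0x3c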